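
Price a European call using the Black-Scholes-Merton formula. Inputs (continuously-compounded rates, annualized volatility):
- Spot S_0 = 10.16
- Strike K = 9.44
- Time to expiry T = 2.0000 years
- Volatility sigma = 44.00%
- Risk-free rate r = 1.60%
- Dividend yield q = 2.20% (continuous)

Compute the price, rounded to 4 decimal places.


Answer: Price = 2.6052

Derivation:
d1 = (ln(S/K) + (r - q + 0.5*sigma^2) * T) / (sigma * sqrt(T)) = 0.40996518
d2 = d1 - sigma * sqrt(T) = -0.21228878
exp(-rT) = 0.96850658; exp(-qT) = 0.95695396
C = S_0 * exp(-qT) * N(d1) - K * exp(-rT) * N(d2)
N(d1) = 0.65908426; N(d2) = 0.41594087
C = 10.1600 * 0.95695396 * 0.65908426 - 9.4400 * 0.96850658 * 0.41594087 = 2.6052


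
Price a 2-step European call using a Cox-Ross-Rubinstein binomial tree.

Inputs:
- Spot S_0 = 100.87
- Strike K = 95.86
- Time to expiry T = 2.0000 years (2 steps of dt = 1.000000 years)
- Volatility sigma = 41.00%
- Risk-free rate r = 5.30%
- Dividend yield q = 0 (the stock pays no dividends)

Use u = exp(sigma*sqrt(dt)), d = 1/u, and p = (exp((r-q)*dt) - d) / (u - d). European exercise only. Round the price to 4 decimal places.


dt = T/N = 1.000000
u = exp(sigma*sqrt(dt)) = 1.506818; d = 1/u = 0.663650
p = (exp((r-q)*dt) - d) / (u - d) = 0.463466
Discount per step: exp(-r*dt) = 0.948380
Stock lattice S(k, i) with i counting down-moves:
  k=0: S(0,0) = 100.8700
  k=1: S(1,0) = 151.9927; S(1,1) = 66.9424
  k=2: S(2,0) = 229.0253; S(2,1) = 100.8700; S(2,2) = 44.4263
Terminal payoffs V(N, i) = max(S_T - K, 0):
  V(2,0) = 133.165319; V(2,1) = 5.010000; V(2,2) = 0.000000
Backward induction: V(k, i) = exp(-r*dt) * [p * V(k+1, i) + (1-p) * V(k+1, i+1)].
  V(1,0) = exp(-r*dt) * [p*133.165319 + (1-p)*5.010000] = 61.081002
  V(1,1) = exp(-r*dt) * [p*5.010000 + (1-p)*0.000000] = 2.202104
  V(0,0) = exp(-r*dt) * [p*61.081002 + (1-p)*2.202104] = 27.968168

Answer: Price = V(0,0) = 27.9682


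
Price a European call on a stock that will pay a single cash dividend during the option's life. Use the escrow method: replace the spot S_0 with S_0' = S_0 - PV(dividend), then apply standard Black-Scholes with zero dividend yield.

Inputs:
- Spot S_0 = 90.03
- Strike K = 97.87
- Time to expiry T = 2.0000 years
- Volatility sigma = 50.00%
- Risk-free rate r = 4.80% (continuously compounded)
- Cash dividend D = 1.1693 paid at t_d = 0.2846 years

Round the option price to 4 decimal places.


Answer: Price = 24.5463

Derivation:
PV(D) = D * exp(-r * t_d) = 1.1693 * 0.98643209 = 1.15343504
S_0' = S_0 - PV(D) = 90.0300 - 1.15343504 = 88.87656496
d1 = (ln(S_0'/K) + (r + sigma^2/2)*T) / (sigma*sqrt(T)) = 0.35299963
d2 = d1 - sigma*sqrt(T) = -0.35410716
exp(-rT) = 0.90846402
N(d1) = 0.63795564; N(d2) = 0.36162929
C = S_0' * N(d1) - K * exp(-rT) * N(d2) = 88.87656496 * 0.63795564 - 97.8700 * 0.90846402 * 0.36162929 = 24.5463


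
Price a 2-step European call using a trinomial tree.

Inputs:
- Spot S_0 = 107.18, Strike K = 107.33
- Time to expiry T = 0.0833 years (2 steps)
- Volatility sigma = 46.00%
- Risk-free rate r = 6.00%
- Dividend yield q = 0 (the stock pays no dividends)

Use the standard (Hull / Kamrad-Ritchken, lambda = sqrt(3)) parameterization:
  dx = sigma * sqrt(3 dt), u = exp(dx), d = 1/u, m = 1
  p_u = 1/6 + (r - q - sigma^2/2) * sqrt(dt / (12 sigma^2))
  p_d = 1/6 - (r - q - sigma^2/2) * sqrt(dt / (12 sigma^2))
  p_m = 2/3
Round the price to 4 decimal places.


dt = T/N = 0.041650; dx = sigma*sqrt(3*dt) = 0.162602
u = exp(dx) = 1.176568; d = 1/u = 0.849929
p_u = 0.160801, p_m = 0.666667, p_d = 0.172532
Discount per step: exp(-r*dt) = 0.997504
Stock lattice S(k, j) with j the centered position index:
  k=0: S(0,+0) = 107.1800
  k=1: S(1,-1) = 91.0954; S(1,+0) = 107.1800; S(1,+1) = 126.1046
  k=2: S(2,-2) = 77.4247; S(2,-1) = 91.0954; S(2,+0) = 107.1800; S(2,+1) = 126.1046; S(2,+2) = 148.3707
Terminal payoffs V(N, j) = max(S_T - K, 0):
  V(2,-2) = 0.000000; V(2,-1) = 0.000000; V(2,+0) = 0.000000; V(2,+1) = 18.774597; V(2,+2) = 41.040678
Backward induction: V(k, j) = exp(-r*dt) * [p_u * V(k+1, j+1) + p_m * V(k+1, j) + p_d * V(k+1, j-1)]
  V(1,-1) = exp(-r*dt) * [p_u*0.000000 + p_m*0.000000 + p_d*0.000000] = 0.000000
  V(1,+0) = exp(-r*dt) * [p_u*18.774597 + p_m*0.000000 + p_d*0.000000] = 3.011437
  V(1,+1) = exp(-r*dt) * [p_u*41.040678 + p_m*18.774597 + p_d*0.000000] = 19.068065
  V(0,+0) = exp(-r*dt) * [p_u*19.068065 + p_m*3.011437 + p_d*0.000000] = 5.061123

Answer: Price = V(0,0) = 5.0611


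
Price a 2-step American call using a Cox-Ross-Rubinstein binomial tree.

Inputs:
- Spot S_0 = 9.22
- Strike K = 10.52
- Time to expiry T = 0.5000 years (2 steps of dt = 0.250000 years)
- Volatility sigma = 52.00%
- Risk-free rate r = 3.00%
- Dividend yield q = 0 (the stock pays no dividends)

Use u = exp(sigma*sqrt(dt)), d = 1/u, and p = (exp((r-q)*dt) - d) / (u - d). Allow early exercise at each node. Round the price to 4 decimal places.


Answer: Price = V(0,0) = 0.9937

Derivation:
dt = T/N = 0.250000
u = exp(sigma*sqrt(dt)) = 1.296930; d = 1/u = 0.771052
p = (exp((r-q)*dt) - d) / (u - d) = 0.449679
Discount per step: exp(-r*dt) = 0.992528
Stock lattice S(k, i) with i counting down-moves:
  k=0: S(0,0) = 9.2200
  k=1: S(1,0) = 11.9577; S(1,1) = 7.1091
  k=2: S(2,0) = 15.5083; S(2,1) = 9.2200; S(2,2) = 5.4815
Terminal payoffs V(N, i) = max(S_T - K, 0):
  V(2,0) = 4.988295; V(2,1) = 0.000000; V(2,2) = 0.000000
Backward induction: V(k, i) = exp(-r*dt) * [p * V(k+1, i) + (1-p) * V(k+1, i+1)]; then take max(V_cont, immediate exercise) for American.
  V(1,0) = exp(-r*dt) * [p*4.988295 + (1-p)*0.000000] = 2.226372; exercise = 1.437695; V(1,0) = max -> 2.226372
  V(1,1) = exp(-r*dt) * [p*0.000000 + (1-p)*0.000000] = 0.000000; exercise = 0.000000; V(1,1) = max -> 0.000000
  V(0,0) = exp(-r*dt) * [p*2.226372 + (1-p)*0.000000] = 0.993672; exercise = 0.000000; V(0,0) = max -> 0.993672


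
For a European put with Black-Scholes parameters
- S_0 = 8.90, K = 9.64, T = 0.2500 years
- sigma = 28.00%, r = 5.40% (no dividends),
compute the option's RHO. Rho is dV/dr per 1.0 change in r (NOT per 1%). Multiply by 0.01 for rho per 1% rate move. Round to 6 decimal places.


d1 = -0.4040702277; d2 = -0.5440702277
phi(d1) = 0.3676680052; exp(-qT) = 1.0000000000; exp(-rT) = 0.9865907163
N(-d2) = 0.7068034265
Rho = -K*T*exp(-rT)*N(-d2) = -9.6400 * 0.2500 * 0.9865907163 * 0.7068034265 = -1.680555

Answer: Rho = -1.680555


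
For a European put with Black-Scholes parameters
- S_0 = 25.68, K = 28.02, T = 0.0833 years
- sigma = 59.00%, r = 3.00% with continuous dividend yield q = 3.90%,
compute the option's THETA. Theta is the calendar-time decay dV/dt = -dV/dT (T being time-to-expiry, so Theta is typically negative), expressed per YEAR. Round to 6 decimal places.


Answer: Theta = -9.566842

Derivation:
d1 = -0.4313810101; d2 = -0.6016652724
phi(d1) = 0.3634973322; exp(-qT) = 0.9967565713; exp(-rT) = 0.9975041199
Theta = -S*exp(-qT)*phi(d1)*sigma/(2*sqrt(T)) + r*K*exp(-rT)*N(-d2) - q*S*exp(-qT)*N(-d1)
N(-d1) = 0.6669043223; N(-d2) = 0.7263015146; sqrt(T) = 0.2886173938
Term 1 = -25.6800 * 0.9967565713 * 0.3634973322 * 0.5900 / (2 * 0.2886173938) = -9.5100953216
Term 2 = 0.0300 * 28.0200 * 0.9975041199 * 0.7263015146 = 0.6090052459
Term 3 = -0.0390 * 25.6800 * 0.9967565713 * 0.6669043223 = -0.6657516724
Theta = -9.5100953216 + (0.6090052459) + (-0.6657516724) = -9.566842


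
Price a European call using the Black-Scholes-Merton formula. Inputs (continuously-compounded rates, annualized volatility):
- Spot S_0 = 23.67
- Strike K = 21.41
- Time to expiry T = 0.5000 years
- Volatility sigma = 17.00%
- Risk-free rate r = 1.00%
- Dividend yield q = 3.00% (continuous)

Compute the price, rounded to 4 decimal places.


Answer: Price = 2.3645

Derivation:
d1 = (ln(S/K) + (r - q + 0.5*sigma^2) * T) / (sigma * sqrt(T)) = 0.81171966
d2 = d1 - sigma * sqrt(T) = 0.69151151
exp(-rT) = 0.99501248; exp(-qT) = 0.98511194
C = S_0 * exp(-qT) * N(d1) - K * exp(-rT) * N(d2)
N(d1) = 0.79152374; N(d2) = 0.75537792
C = 23.6700 * 0.98511194 * 0.79152374 - 21.4100 * 0.99501248 * 0.75537792 = 2.3645


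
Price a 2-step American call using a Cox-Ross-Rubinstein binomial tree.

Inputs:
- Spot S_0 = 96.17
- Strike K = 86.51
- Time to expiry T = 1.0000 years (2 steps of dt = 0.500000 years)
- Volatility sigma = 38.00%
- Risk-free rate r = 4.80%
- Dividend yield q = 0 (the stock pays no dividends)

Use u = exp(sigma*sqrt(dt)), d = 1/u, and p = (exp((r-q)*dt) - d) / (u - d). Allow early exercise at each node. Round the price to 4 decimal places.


dt = T/N = 0.500000
u = exp(sigma*sqrt(dt)) = 1.308263; d = 1/u = 0.764372
p = (exp((r-q)*dt) - d) / (u - d) = 0.477886
Discount per step: exp(-r*dt) = 0.976286
Stock lattice S(k, i) with i counting down-moves:
  k=0: S(0,0) = 96.1700
  k=1: S(1,0) = 125.8157; S(1,1) = 73.5097
  k=2: S(2,0) = 164.6001; S(2,1) = 96.1700; S(2,2) = 56.1887
Terminal payoffs V(N, i) = max(S_T - K, 0):
  V(2,0) = 78.090053; V(2,1) = 9.660000; V(2,2) = 0.000000
Backward induction: V(k, i) = exp(-r*dt) * [p * V(k+1, i) + (1-p) * V(k+1, i+1)]; then take max(V_cont, immediate exercise) for American.
  V(1,0) = exp(-r*dt) * [p*78.090053 + (1-p)*9.660000] = 41.357210; exercise = 39.305687; V(1,0) = max -> 41.357210
  V(1,1) = exp(-r*dt) * [p*9.660000 + (1-p)*0.000000] = 4.506908; exercise = 0.000000; V(1,1) = max -> 4.506908
  V(0,0) = exp(-r*dt) * [p*41.357210 + (1-p)*4.506908] = 21.592673; exercise = 9.660000; V(0,0) = max -> 21.592673

Answer: Price = V(0,0) = 21.5927


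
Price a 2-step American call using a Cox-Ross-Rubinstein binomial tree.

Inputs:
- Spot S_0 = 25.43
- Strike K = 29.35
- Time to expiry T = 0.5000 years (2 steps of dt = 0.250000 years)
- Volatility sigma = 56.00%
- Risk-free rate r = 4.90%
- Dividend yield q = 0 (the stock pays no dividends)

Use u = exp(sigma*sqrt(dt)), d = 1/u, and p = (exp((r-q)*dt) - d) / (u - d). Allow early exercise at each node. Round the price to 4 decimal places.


Answer: Price = V(0,0) = 3.0266

Derivation:
dt = T/N = 0.250000
u = exp(sigma*sqrt(dt)) = 1.323130; d = 1/u = 0.755784
p = (exp((r-q)*dt) - d) / (u - d) = 0.452178
Discount per step: exp(-r*dt) = 0.987825
Stock lattice S(k, i) with i counting down-moves:
  k=0: S(0,0) = 25.4300
  k=1: S(1,0) = 33.6472; S(1,1) = 19.2196
  k=2: S(2,0) = 44.5196; S(2,1) = 25.4300; S(2,2) = 14.5258
Terminal payoffs V(N, i) = max(S_T - K, 0):
  V(2,0) = 15.169602; V(2,1) = 0.000000; V(2,2) = 0.000000
Backward induction: V(k, i) = exp(-r*dt) * [p * V(k+1, i) + (1-p) * V(k+1, i+1)]; then take max(V_cont, immediate exercise) for American.
  V(1,0) = exp(-r*dt) * [p*15.169602 + (1-p)*0.000000] = 6.775850; exercise = 4.297191; V(1,0) = max -> 6.775850
  V(1,1) = exp(-r*dt) * [p*0.000000 + (1-p)*0.000000] = 0.000000; exercise = 0.000000; V(1,1) = max -> 0.000000
  V(0,0) = exp(-r*dt) * [p*6.775850 + (1-p)*0.000000] = 3.026589; exercise = 0.000000; V(0,0) = max -> 3.026589


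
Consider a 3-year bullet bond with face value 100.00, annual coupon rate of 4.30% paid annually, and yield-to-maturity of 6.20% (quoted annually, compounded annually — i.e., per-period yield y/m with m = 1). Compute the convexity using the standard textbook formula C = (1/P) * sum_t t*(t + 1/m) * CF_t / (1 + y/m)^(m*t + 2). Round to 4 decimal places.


Answer: Convexity = 10.0480

Derivation:
Coupon per period c = face * coupon_rate / m = 4.300000
Periods per year m = 1; per-period yield y/m = 0.062000
Number of cashflows N = 3
Cashflows (t years, CF_t, discount factor 1/(1+y/m)^(m*t), PV):
  t = 1.0000: CF_t = 4.300000, DF = 0.941620, PV = 4.048964
  t = 2.0000: CF_t = 4.300000, DF = 0.886647, PV = 3.812584
  t = 3.0000: CF_t = 104.300000, DF = 0.834885, PV = 87.078464
Price P = sum_t PV_t = 94.940012
Convexity numerator sum_t t*(t + 1/m) * CF_t / (1+y/m)^(m*t + 2):
  t = 1.0000: term = 7.180008
  t = 2.0000: term = 20.282507
  t = 3.0000: term = 926.494767
Convexity = (1/P) * sum = 953.957282 / 94.940012 = 10.048000


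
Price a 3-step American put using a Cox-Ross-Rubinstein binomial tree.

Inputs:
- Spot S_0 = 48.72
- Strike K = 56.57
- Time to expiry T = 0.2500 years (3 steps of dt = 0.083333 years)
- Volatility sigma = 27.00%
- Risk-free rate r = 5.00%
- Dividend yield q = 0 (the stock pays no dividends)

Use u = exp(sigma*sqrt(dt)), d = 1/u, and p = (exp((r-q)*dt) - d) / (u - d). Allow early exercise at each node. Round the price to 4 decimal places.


dt = T/N = 0.083333
u = exp(sigma*sqrt(dt)) = 1.081060; d = 1/u = 0.925018
p = (exp((r-q)*dt) - d) / (u - d) = 0.507282
Discount per step: exp(-r*dt) = 0.995842
Stock lattice S(k, i) with i counting down-moves:
  k=0: S(0,0) = 48.7200
  k=1: S(1,0) = 52.6693; S(1,1) = 45.0669
  k=2: S(2,0) = 56.9386; S(2,1) = 48.7200; S(2,2) = 41.6877
  k=3: S(3,0) = 61.5541; S(3,1) = 52.6693; S(3,2) = 45.0669; S(3,3) = 38.5618
Terminal payoffs V(N, i) = max(K - S_T, 0):
  V(3,0) = 0.000000; V(3,1) = 3.900744; V(3,2) = 11.503132; V(3,3) = 18.008176
Backward induction: V(k, i) = exp(-r*dt) * [p * V(k+1, i) + (1-p) * V(k+1, i+1)]; then take max(V_cont, immediate exercise) for American.
  V(2,0) = exp(-r*dt) * [p*0.000000 + (1-p)*3.900744] = 1.913975; exercise = 0.000000; V(2,0) = max -> 1.913975
  V(2,1) = exp(-r*dt) * [p*3.900744 + (1-p)*11.503132] = 7.614782; exercise = 7.850000; V(2,1) = max -> 7.850000
  V(2,2) = exp(-r*dt) * [p*11.503132 + (1-p)*18.008176] = 14.647127; exercise = 14.882345; V(2,2) = max -> 14.882345
  V(1,0) = exp(-r*dt) * [p*1.913975 + (1-p)*7.850000] = 4.818641; exercise = 3.900744; V(1,0) = max -> 4.818641
  V(1,1) = exp(-r*dt) * [p*7.850000 + (1-p)*14.882345] = 11.267914; exercise = 11.503132; V(1,1) = max -> 11.503132
  V(0,0) = exp(-r*dt) * [p*4.818641 + (1-p)*11.503132] = 8.078479; exercise = 7.850000; V(0,0) = max -> 8.078479

Answer: Price = V(0,0) = 8.0785


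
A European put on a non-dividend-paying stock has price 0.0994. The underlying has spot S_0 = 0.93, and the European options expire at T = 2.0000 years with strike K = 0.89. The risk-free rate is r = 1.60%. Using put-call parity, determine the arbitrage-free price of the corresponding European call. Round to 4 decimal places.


Answer: Call price = 0.1674

Derivation:
Put-call parity: C - P = S_0 * exp(-qT) - K * exp(-rT).
S_0 * exp(-qT) = 0.9300 * 1.00000000 = 0.93000000
K * exp(-rT) = 0.8900 * 0.96850658 = 0.86197086
C = P + S*exp(-qT) - K*exp(-rT)
C = 0.0994 + 0.93000000 - 0.86197086 = 0.1674


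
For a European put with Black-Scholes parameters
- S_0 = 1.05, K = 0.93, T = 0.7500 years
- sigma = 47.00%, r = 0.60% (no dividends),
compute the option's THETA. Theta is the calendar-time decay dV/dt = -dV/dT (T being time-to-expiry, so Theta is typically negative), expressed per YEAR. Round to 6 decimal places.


Answer: Theta = -0.097123

Derivation:
d1 = 0.5127321387; d2 = 0.1057001989
phi(d1) = 0.3498028195; exp(-qT) = 1.0000000000; exp(-rT) = 0.9955101098
Theta = -S*exp(-qT)*phi(d1)*sigma/(2*sqrt(T)) + r*K*exp(-rT)*N(-d2) - q*S*exp(-qT)*N(-d1)
N(-d1) = 0.3040693525; N(-d2) = 0.4579101113; sqrt(T) = 0.8660254038
Term 1 = -1.0500 * 1.0000000000 * 0.3498028195 * 0.4700 / (2 * 0.8660254038) = -0.0996666441
Term 2 = 0.0060 * 0.9300 * 0.9955101098 * 0.4579101113 = 0.0025436661
Term 3 = 0 (no dividend yield, q = 0)
Theta = -0.0996666441 + (0.0025436661) + (0.0000000000) = -0.097123


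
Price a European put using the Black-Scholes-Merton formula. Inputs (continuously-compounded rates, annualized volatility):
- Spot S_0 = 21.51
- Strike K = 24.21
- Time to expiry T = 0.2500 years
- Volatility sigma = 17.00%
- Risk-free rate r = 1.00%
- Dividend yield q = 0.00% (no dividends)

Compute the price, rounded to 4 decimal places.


Answer: Price = 2.7167

Derivation:
d1 = (ln(S/K) + (r - q + 0.5*sigma^2) * T) / (sigma * sqrt(T)) = -1.31923915
d2 = d1 - sigma * sqrt(T) = -1.40423915
exp(-rT) = 0.99750312; exp(-qT) = 1.00000000
P = K * exp(-rT) * N(-d2) - S_0 * exp(-qT) * N(-d1)
N(-d1) = 0.90645541; N(-d2) = 0.91987618
P = 24.2100 * 0.99750312 * 0.91987618 - 21.5100 * 1.00000000 * 0.90645541 = 2.7167


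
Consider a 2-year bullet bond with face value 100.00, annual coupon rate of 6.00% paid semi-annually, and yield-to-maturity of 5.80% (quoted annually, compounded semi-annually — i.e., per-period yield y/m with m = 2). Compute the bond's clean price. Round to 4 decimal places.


Answer: Price = 100.3726

Derivation:
Coupon per period c = face * coupon_rate / m = 3.000000
Periods per year m = 2; per-period yield y/m = 0.029000
Number of cashflows N = 4
Cashflows (t years, CF_t, discount factor 1/(1+y/m)^(m*t), PV):
  t = 0.5000: CF_t = 3.000000, DF = 0.971817, PV = 2.915452
  t = 1.0000: CF_t = 3.000000, DF = 0.944429, PV = 2.833287
  t = 1.5000: CF_t = 3.000000, DF = 0.917812, PV = 2.753437
  t = 2.0000: CF_t = 103.000000, DF = 0.891946, PV = 91.870425
Price P = sum_t PV_t = 100.372600


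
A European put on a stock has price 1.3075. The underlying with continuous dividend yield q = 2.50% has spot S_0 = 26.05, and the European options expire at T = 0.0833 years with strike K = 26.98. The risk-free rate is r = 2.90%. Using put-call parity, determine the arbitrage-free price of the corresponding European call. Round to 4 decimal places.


Put-call parity: C - P = S_0 * exp(-qT) - K * exp(-rT).
S_0 * exp(-qT) = 26.0500 * 0.99791967 = 25.99580732
K * exp(-rT) = 26.9800 * 0.99758722 = 26.91490307
C = P + S*exp(-qT) - K*exp(-rT)
C = 1.3075 + 25.99580732 - 26.91490307 = 0.3884

Answer: Call price = 0.3884


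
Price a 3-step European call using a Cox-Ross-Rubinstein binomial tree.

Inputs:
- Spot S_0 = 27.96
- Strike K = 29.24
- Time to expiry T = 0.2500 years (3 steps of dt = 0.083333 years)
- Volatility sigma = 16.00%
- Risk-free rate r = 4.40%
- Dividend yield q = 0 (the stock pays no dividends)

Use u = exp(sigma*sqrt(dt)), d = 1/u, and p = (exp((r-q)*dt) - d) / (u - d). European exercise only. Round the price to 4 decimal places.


dt = T/N = 0.083333
u = exp(sigma*sqrt(dt)) = 1.047271; d = 1/u = 0.954862
p = (exp((r-q)*dt) - d) / (u - d) = 0.528207
Discount per step: exp(-r*dt) = 0.996340
Stock lattice S(k, i) with i counting down-moves:
  k=0: S(0,0) = 27.9600
  k=1: S(1,0) = 29.2817; S(1,1) = 26.6980
  k=2: S(2,0) = 30.6659; S(2,1) = 27.9600; S(2,2) = 25.4929
  k=3: S(3,0) = 32.1155; S(3,1) = 29.2817; S(3,2) = 26.6980; S(3,3) = 24.3422
Terminal payoffs V(N, i) = max(S_T - K, 0):
  V(3,0) = 2.875506; V(3,1) = 0.041706; V(3,2) = 0.000000; V(3,3) = 0.000000
Backward induction: V(k, i) = exp(-r*dt) * [p * V(k+1, i) + (1-p) * V(k+1, i+1)].
  V(2,0) = exp(-r*dt) * [p*2.875506 + (1-p)*0.041706] = 1.532907
  V(2,1) = exp(-r*dt) * [p*0.041706 + (1-p)*0.000000] = 0.021949
  V(2,2) = exp(-r*dt) * [p*0.000000 + (1-p)*0.000000] = 0.000000
  V(1,0) = exp(-r*dt) * [p*1.532907 + (1-p)*0.021949] = 0.817045
  V(1,1) = exp(-r*dt) * [p*0.021949 + (1-p)*0.000000] = 0.011551
  V(0,0) = exp(-r*dt) * [p*0.817045 + (1-p)*0.011551] = 0.435419

Answer: Price = V(0,0) = 0.4354


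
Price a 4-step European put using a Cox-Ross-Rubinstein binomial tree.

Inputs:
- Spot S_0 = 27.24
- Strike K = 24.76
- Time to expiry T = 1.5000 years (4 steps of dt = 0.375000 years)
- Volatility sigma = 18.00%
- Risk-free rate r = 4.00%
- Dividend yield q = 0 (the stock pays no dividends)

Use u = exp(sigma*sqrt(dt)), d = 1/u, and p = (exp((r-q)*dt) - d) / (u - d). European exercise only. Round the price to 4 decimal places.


Answer: Price = V(0,0) = 0.8763

Derivation:
dt = T/N = 0.375000
u = exp(sigma*sqrt(dt)) = 1.116532; d = 1/u = 0.895631
p = (exp((r-q)*dt) - d) / (u - d) = 0.540887
Discount per step: exp(-r*dt) = 0.985112
Stock lattice S(k, i) with i counting down-moves:
  k=0: S(0,0) = 27.2400
  k=1: S(1,0) = 30.4143; S(1,1) = 24.3970
  k=2: S(2,0) = 33.9585; S(2,1) = 27.2400; S(2,2) = 21.8507
  k=3: S(3,0) = 37.9158; S(3,1) = 30.4143; S(3,2) = 24.3970; S(3,3) = 19.5701
  k=4: S(4,0) = 42.3342; S(4,1) = 33.9585; S(4,2) = 27.2400; S(4,3) = 21.8507; S(4,4) = 17.5276
Terminal payoffs V(N, i) = max(K - S_T, 0):
  V(4,0) = 0.000000; V(4,1) = 0.000000; V(4,2) = 0.000000; V(4,3) = 2.909312; V(4,4) = 7.232373
Backward induction: V(k, i) = exp(-r*dt) * [p * V(k+1, i) + (1-p) * V(k+1, i+1)].
  V(3,0) = exp(-r*dt) * [p*0.000000 + (1-p)*0.000000] = 0.000000
  V(3,1) = exp(-r*dt) * [p*0.000000 + (1-p)*0.000000] = 0.000000
  V(3,2) = exp(-r*dt) * [p*0.000000 + (1-p)*2.909312] = 1.315818
  V(3,3) = exp(-r*dt) * [p*2.909312 + (1-p)*7.232373] = 4.821223
  V(2,0) = exp(-r*dt) * [p*0.000000 + (1-p)*0.000000] = 0.000000
  V(2,1) = exp(-r*dt) * [p*0.000000 + (1-p)*1.315818] = 0.595115
  V(2,2) = exp(-r*dt) * [p*1.315818 + (1-p)*4.821223] = 2.881645
  V(1,0) = exp(-r*dt) * [p*0.000000 + (1-p)*0.595115] = 0.269158
  V(1,1) = exp(-r*dt) * [p*0.595115 + (1-p)*2.881645] = 1.620402
  V(0,0) = exp(-r*dt) * [p*0.269158 + (1-p)*1.620402] = 0.876289


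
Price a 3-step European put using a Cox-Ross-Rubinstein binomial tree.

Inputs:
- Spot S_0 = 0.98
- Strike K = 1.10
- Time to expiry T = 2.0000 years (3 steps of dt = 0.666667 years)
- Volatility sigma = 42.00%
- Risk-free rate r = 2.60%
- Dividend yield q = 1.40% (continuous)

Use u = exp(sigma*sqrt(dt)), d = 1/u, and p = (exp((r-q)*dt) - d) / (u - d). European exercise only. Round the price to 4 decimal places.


dt = T/N = 0.666667
u = exp(sigma*sqrt(dt)) = 1.409068; d = 1/u = 0.709689
p = (exp((r-q)*dt) - d) / (u - d) = 0.426583
Discount per step: exp(-r*dt) = 0.982816
Stock lattice S(k, i) with i counting down-moves:
  k=0: S(0,0) = 0.9800
  k=1: S(1,0) = 1.3809; S(1,1) = 0.6955
  k=2: S(2,0) = 1.9458; S(2,1) = 0.9800; S(2,2) = 0.4936
  k=3: S(3,0) = 2.7417; S(3,1) = 1.3809; S(3,2) = 0.6955; S(3,3) = 0.3503
Terminal payoffs V(N, i) = max(K - S_T, 0):
  V(3,0) = 0.000000; V(3,1) = 0.000000; V(3,2) = 0.404505; V(3,3) = 0.749708
Backward induction: V(k, i) = exp(-r*dt) * [p * V(k+1, i) + (1-p) * V(k+1, i+1)].
  V(2,0) = exp(-r*dt) * [p*0.000000 + (1-p)*0.000000] = 0.000000
  V(2,1) = exp(-r*dt) * [p*0.000000 + (1-p)*0.404505] = 0.227964
  V(2,2) = exp(-r*dt) * [p*0.404505 + (1-p)*0.749708] = 0.592098
  V(1,0) = exp(-r*dt) * [p*0.000000 + (1-p)*0.227964] = 0.128472
  V(1,1) = exp(-r*dt) * [p*0.227964 + (1-p)*0.592098] = 0.429259
  V(0,0) = exp(-r*dt) * [p*0.128472 + (1-p)*0.429259] = 0.295777

Answer: Price = V(0,0) = 0.2958


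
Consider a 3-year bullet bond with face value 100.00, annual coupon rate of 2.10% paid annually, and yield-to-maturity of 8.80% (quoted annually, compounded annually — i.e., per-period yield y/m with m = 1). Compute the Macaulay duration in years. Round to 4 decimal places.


Coupon per period c = face * coupon_rate / m = 2.100000
Periods per year m = 1; per-period yield y/m = 0.088000
Number of cashflows N = 3
Cashflows (t years, CF_t, discount factor 1/(1+y/m)^(m*t), PV):
  t = 1.0000: CF_t = 2.100000, DF = 0.919118, PV = 1.930147
  t = 2.0000: CF_t = 2.100000, DF = 0.844777, PV = 1.774032
  t = 3.0000: CF_t = 102.100000, DF = 0.776450, PV = 79.275512
Price P = sum_t PV_t = 82.979691
Macaulay numerator sum_t t * PV_t:
  t * PV_t at t = 1.0000: 1.930147
  t * PV_t at t = 2.0000: 3.548064
  t * PV_t at t = 3.0000: 237.826536
Macaulay duration D = (sum_t t * PV_t) / P = 243.304748 / 82.979691 = 2.932100

Answer: Macaulay duration = 2.9321 years


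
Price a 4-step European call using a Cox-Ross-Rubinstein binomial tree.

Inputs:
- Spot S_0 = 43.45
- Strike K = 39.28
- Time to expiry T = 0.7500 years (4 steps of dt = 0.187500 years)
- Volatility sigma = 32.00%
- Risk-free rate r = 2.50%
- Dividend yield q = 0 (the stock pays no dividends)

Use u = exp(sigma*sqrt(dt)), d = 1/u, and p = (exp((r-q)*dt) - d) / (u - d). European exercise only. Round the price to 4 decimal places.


Answer: Price = V(0,0) = 7.5761

Derivation:
dt = T/N = 0.187500
u = exp(sigma*sqrt(dt)) = 1.148623; d = 1/u = 0.870607
p = (exp((r-q)*dt) - d) / (u - d) = 0.482314
Discount per step: exp(-r*dt) = 0.995323
Stock lattice S(k, i) with i counting down-moves:
  k=0: S(0,0) = 43.4500
  k=1: S(1,0) = 49.9077; S(1,1) = 37.8279
  k=2: S(2,0) = 57.3251; S(2,1) = 43.4500; S(2,2) = 32.9332
  k=3: S(3,0) = 65.8450; S(3,1) = 49.9077; S(3,2) = 37.8279; S(3,3) = 28.6719
  k=4: S(4,0) = 75.6311; S(4,1) = 57.3251; S(4,2) = 43.4500; S(4,3) = 32.9332; S(4,4) = 24.9620
Terminal payoffs V(N, i) = max(S_T - K, 0):
  V(4,0) = 36.351065; V(4,1) = 18.045123; V(4,2) = 4.170000; V(4,3) = 0.000000; V(4,4) = 0.000000
Backward induction: V(k, i) = exp(-r*dt) * [p * V(k+1, i) + (1-p) * V(k+1, i+1)].
  V(3,0) = exp(-r*dt) * [p*36.351065 + (1-p)*18.045123] = 26.748665
  V(3,1) = exp(-r*dt) * [p*18.045123 + (1-p)*4.170000] = 10.811375
  V(3,2) = exp(-r*dt) * [p*4.170000 + (1-p)*0.000000] = 2.001846
  V(3,3) = exp(-r*dt) * [p*0.000000 + (1-p)*0.000000] = 0.000000
  V(2,0) = exp(-r*dt) * [p*26.748665 + (1-p)*10.811375] = 18.411653
  V(2,1) = exp(-r*dt) * [p*10.811375 + (1-p)*2.001846] = 6.221577
  V(2,2) = exp(-r*dt) * [p*2.001846 + (1-p)*0.000000] = 0.961004
  V(1,0) = exp(-r*dt) * [p*18.411653 + (1-p)*6.221577] = 12.044435
  V(1,1) = exp(-r*dt) * [p*6.221577 + (1-p)*0.961004] = 3.481894
  V(0,0) = exp(-r*dt) * [p*12.044435 + (1-p)*3.481894] = 7.576135


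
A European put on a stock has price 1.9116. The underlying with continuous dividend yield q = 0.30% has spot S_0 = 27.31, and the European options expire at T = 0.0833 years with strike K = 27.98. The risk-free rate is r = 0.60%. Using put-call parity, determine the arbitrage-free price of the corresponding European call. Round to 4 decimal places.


Put-call parity: C - P = S_0 * exp(-qT) - K * exp(-rT).
S_0 * exp(-qT) = 27.3100 * 0.99975013 = 27.30317608
K * exp(-rT) = 27.9800 * 0.99950032 = 27.96601909
C = P + S*exp(-qT) - K*exp(-rT)
C = 1.9116 + 27.30317608 - 27.96601909 = 1.2488

Answer: Call price = 1.2488


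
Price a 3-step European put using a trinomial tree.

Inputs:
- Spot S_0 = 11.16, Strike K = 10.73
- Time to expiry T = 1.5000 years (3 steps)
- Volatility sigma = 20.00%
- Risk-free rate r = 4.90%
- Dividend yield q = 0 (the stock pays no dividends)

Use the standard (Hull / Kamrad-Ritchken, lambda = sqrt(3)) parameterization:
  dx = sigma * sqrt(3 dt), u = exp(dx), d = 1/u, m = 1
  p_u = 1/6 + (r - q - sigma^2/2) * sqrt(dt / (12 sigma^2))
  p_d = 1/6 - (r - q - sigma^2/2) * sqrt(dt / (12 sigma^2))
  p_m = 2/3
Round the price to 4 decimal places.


Answer: Price = V(0,0) = 0.5080

Derivation:
dt = T/N = 0.500000; dx = sigma*sqrt(3*dt) = 0.244949
u = exp(dx) = 1.277556; d = 1/u = 0.782744
p_u = 0.196265, p_m = 0.666667, p_d = 0.137069
Discount per step: exp(-r*dt) = 0.975798
Stock lattice S(k, j) with j the centered position index:
  k=0: S(0,+0) = 11.1600
  k=1: S(1,-1) = 8.7354; S(1,+0) = 11.1600; S(1,+1) = 14.2575
  k=2: S(2,-2) = 6.8376; S(2,-1) = 8.7354; S(2,+0) = 11.1600; S(2,+1) = 14.2575; S(2,+2) = 18.2148
  k=3: S(3,-3) = 5.3521; S(3,-2) = 6.8376; S(3,-1) = 8.7354; S(3,+0) = 11.1600; S(3,+1) = 14.2575; S(3,+2) = 18.2148; S(3,+3) = 23.2704
Terminal payoffs V(N, j) = max(K - S_T, 0):
  V(3,-3) = 5.377900; V(3,-2) = 3.892392; V(3,-1) = 1.994572; V(3,+0) = 0.000000; V(3,+1) = 0.000000; V(3,+2) = 0.000000; V(3,+3) = 0.000000
Backward induction: V(k, j) = exp(-r*dt) * [p_u * V(k+1, j+1) + p_m * V(k+1, j) + p_d * V(k+1, j-1)]
  V(2,-2) = exp(-r*dt) * [p_u*1.994572 + p_m*3.892392 + p_d*5.377900] = 3.633415
  V(2,-1) = exp(-r*dt) * [p_u*0.000000 + p_m*1.994572 + p_d*3.892392] = 1.818145
  V(2,+0) = exp(-r*dt) * [p_u*0.000000 + p_m*0.000000 + p_d*1.994572] = 0.266777
  V(2,+1) = exp(-r*dt) * [p_u*0.000000 + p_m*0.000000 + p_d*0.000000] = 0.000000
  V(2,+2) = exp(-r*dt) * [p_u*0.000000 + p_m*0.000000 + p_d*0.000000] = 0.000000
  V(1,-1) = exp(-r*dt) * [p_u*0.266777 + p_m*1.818145 + p_d*3.633415] = 1.719826
  V(1,+0) = exp(-r*dt) * [p_u*0.000000 + p_m*0.266777 + p_d*1.818145] = 0.416726
  V(1,+1) = exp(-r*dt) * [p_u*0.000000 + p_m*0.000000 + p_d*0.266777] = 0.035682
  V(0,+0) = exp(-r*dt) * [p_u*0.035682 + p_m*0.416726 + p_d*1.719826] = 0.507956


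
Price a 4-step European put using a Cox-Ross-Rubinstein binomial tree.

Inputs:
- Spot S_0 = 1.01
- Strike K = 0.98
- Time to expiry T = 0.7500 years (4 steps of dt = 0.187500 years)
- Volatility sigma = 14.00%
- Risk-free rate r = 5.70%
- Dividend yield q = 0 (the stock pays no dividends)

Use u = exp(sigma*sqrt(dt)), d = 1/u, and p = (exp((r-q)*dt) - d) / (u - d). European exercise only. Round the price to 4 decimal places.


dt = T/N = 0.187500
u = exp(sigma*sqrt(dt)) = 1.062497; d = 1/u = 0.941179
p = (exp((r-q)*dt) - d) / (u - d) = 0.573417
Discount per step: exp(-r*dt) = 0.989369
Stock lattice S(k, i) with i counting down-moves:
  k=0: S(0,0) = 1.0100
  k=1: S(1,0) = 1.0731; S(1,1) = 0.9506
  k=2: S(2,0) = 1.1402; S(2,1) = 1.0100; S(2,2) = 0.8947
  k=3: S(3,0) = 1.2114; S(3,1) = 1.0731; S(3,2) = 0.9506; S(3,3) = 0.8421
  k=4: S(4,0) = 1.2872; S(4,1) = 1.1402; S(4,2) = 1.0100; S(4,3) = 0.8947; S(4,4) = 0.7925
Terminal payoffs V(N, i) = max(K - S_T, 0):
  V(4,0) = 0.000000; V(4,1) = 0.000000; V(4,2) = 0.000000; V(4,3) = 0.085324; V(4,4) = 0.187479
Backward induction: V(k, i) = exp(-r*dt) * [p * V(k+1, i) + (1-p) * V(k+1, i+1)].
  V(3,0) = exp(-r*dt) * [p*0.000000 + (1-p)*0.000000] = 0.000000
  V(3,1) = exp(-r*dt) * [p*0.000000 + (1-p)*0.000000] = 0.000000
  V(3,2) = exp(-r*dt) * [p*0.000000 + (1-p)*0.085324] = 0.036011
  V(3,3) = exp(-r*dt) * [p*0.085324 + (1-p)*0.187479] = 0.127531
  V(2,0) = exp(-r*dt) * [p*0.000000 + (1-p)*0.000000] = 0.000000
  V(2,1) = exp(-r*dt) * [p*0.000000 + (1-p)*0.036011] = 0.015198
  V(2,2) = exp(-r*dt) * [p*0.036011 + (1-p)*0.127531] = 0.074254
  V(1,0) = exp(-r*dt) * [p*0.000000 + (1-p)*0.015198] = 0.006414
  V(1,1) = exp(-r*dt) * [p*0.015198 + (1-p)*0.074254] = 0.039961
  V(0,0) = exp(-r*dt) * [p*0.006414 + (1-p)*0.039961] = 0.020505

Answer: Price = V(0,0) = 0.0205


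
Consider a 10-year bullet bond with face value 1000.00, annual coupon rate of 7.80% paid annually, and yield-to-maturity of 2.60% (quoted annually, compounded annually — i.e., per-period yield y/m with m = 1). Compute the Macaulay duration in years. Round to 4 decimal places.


Coupon per period c = face * coupon_rate / m = 78.000000
Periods per year m = 1; per-period yield y/m = 0.026000
Number of cashflows N = 10
Cashflows (t years, CF_t, discount factor 1/(1+y/m)^(m*t), PV):
  t = 1.0000: CF_t = 78.000000, DF = 0.974659, PV = 76.023392
  t = 2.0000: CF_t = 78.000000, DF = 0.949960, PV = 74.096873
  t = 3.0000: CF_t = 78.000000, DF = 0.925887, PV = 72.219175
  t = 4.0000: CF_t = 78.000000, DF = 0.902424, PV = 70.389059
  t = 5.0000: CF_t = 78.000000, DF = 0.879555, PV = 68.605321
  t = 6.0000: CF_t = 78.000000, DF = 0.857266, PV = 66.866784
  t = 7.0000: CF_t = 78.000000, DF = 0.835542, PV = 65.172304
  t = 8.0000: CF_t = 78.000000, DF = 0.814369, PV = 63.520765
  t = 9.0000: CF_t = 78.000000, DF = 0.793732, PV = 61.911077
  t = 10.0000: CF_t = 1078.000000, DF = 0.773618, PV = 833.959870
Price P = sum_t PV_t = 1452.764619
Macaulay numerator sum_t t * PV_t:
  t * PV_t at t = 1.0000: 76.023392
  t * PV_t at t = 2.0000: 148.193746
  t * PV_t at t = 3.0000: 216.657524
  t * PV_t at t = 4.0000: 281.556236
  t * PV_t at t = 5.0000: 343.026603
  t * PV_t at t = 6.0000: 401.200706
  t * PV_t at t = 7.0000: 456.206131
  t * PV_t at t = 8.0000: 508.166116
  t * PV_t at t = 9.0000: 557.199689
  t * PV_t at t = 10.0000: 8339.598702
Macaulay duration D = (sum_t t * PV_t) / P = 11327.828845 / 1452.764619 = 7.797429

Answer: Macaulay duration = 7.7974 years


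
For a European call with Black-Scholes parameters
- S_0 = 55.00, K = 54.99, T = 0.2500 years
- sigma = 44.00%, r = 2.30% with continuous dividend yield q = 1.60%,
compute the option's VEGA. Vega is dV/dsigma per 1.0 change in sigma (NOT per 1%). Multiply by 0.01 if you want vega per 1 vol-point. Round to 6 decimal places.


Answer: Vega = 10.850303

Derivation:
d1 = 0.1187810669; d2 = -0.1012189331
phi(d1) = 0.3961378572; exp(-qT) = 0.9960079893; exp(-rT) = 0.9942664996
Vega = S * exp(-qT) * phi(d1) * sqrt(T) = 55.0000 * 0.9960079893 * 0.3961378572 * 0.5000000000 = 10.850303


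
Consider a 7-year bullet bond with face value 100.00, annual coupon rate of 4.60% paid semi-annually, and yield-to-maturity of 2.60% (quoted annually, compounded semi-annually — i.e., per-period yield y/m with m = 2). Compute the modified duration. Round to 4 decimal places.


Coupon per period c = face * coupon_rate / m = 2.300000
Periods per year m = 2; per-period yield y/m = 0.013000
Number of cashflows N = 14
Cashflows (t years, CF_t, discount factor 1/(1+y/m)^(m*t), PV):
  t = 0.5000: CF_t = 2.300000, DF = 0.987167, PV = 2.270484
  t = 1.0000: CF_t = 2.300000, DF = 0.974498, PV = 2.241346
  t = 1.5000: CF_t = 2.300000, DF = 0.961992, PV = 2.212583
  t = 2.0000: CF_t = 2.300000, DF = 0.949647, PV = 2.184188
  t = 2.5000: CF_t = 2.300000, DF = 0.937460, PV = 2.156158
  t = 3.0000: CF_t = 2.300000, DF = 0.925429, PV = 2.128488
  t = 3.5000: CF_t = 2.300000, DF = 0.913553, PV = 2.101173
  t = 4.0000: CF_t = 2.300000, DF = 0.901829, PV = 2.074208
  t = 4.5000: CF_t = 2.300000, DF = 0.890256, PV = 2.047589
  t = 5.0000: CF_t = 2.300000, DF = 0.878831, PV = 2.021312
  t = 5.5000: CF_t = 2.300000, DF = 0.867553, PV = 1.995372
  t = 6.0000: CF_t = 2.300000, DF = 0.856420, PV = 1.969765
  t = 6.5000: CF_t = 2.300000, DF = 0.845429, PV = 1.944487
  t = 7.0000: CF_t = 102.300000, DF = 0.834580, PV = 85.377493
Price P = sum_t PV_t = 112.724646
First compute Macaulay numerator sum_t t * PV_t:
  t * PV_t at t = 0.5000: 1.135242
  t * PV_t at t = 1.0000: 2.241346
  t * PV_t at t = 1.5000: 3.318874
  t * PV_t at t = 2.0000: 4.368376
  t * PV_t at t = 2.5000: 5.390395
  t * PV_t at t = 3.0000: 6.385463
  t * PV_t at t = 3.5000: 7.354104
  t * PV_t at t = 4.0000: 8.296831
  t * PV_t at t = 4.5000: 9.214151
  t * PV_t at t = 5.0000: 10.106561
  t * PV_t at t = 5.5000: 10.974548
  t * PV_t at t = 6.0000: 11.818592
  t * PV_t at t = 6.5000: 12.639166
  t * PV_t at t = 7.0000: 597.642452
Macaulay duration D = 690.886101 / 112.724646 = 6.128971
Modified duration = D / (1 + y/m) = 6.128971 / (1 + 0.013000) = 6.050317

Answer: Modified duration = 6.0503


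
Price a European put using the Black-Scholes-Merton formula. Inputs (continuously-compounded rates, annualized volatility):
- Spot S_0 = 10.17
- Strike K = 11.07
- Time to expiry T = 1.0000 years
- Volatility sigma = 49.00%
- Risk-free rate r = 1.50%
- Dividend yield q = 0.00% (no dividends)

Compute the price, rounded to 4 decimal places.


Answer: Price = 2.4273

Derivation:
d1 = (ln(S/K) + (r - q + 0.5*sigma^2) * T) / (sigma * sqrt(T)) = 0.10255809
d2 = d1 - sigma * sqrt(T) = -0.38744191
exp(-rT) = 0.98511194; exp(-qT) = 1.00000000
P = K * exp(-rT) * N(-d2) - S_0 * exp(-qT) * N(-d1)
N(-d1) = 0.45915685; N(-d2) = 0.65078546
P = 11.0700 * 0.98511194 * 0.65078546 - 10.1700 * 1.00000000 * 0.45915685 = 2.4273


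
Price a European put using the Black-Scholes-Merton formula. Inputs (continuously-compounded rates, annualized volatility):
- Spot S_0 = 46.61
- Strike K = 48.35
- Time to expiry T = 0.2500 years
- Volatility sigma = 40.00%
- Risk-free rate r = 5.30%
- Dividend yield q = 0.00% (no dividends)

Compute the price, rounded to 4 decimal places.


d1 = (ln(S/K) + (r - q + 0.5*sigma^2) * T) / (sigma * sqrt(T)) = -0.01700556
d2 = d1 - sigma * sqrt(T) = -0.21700556
exp(-rT) = 0.98683739; exp(-qT) = 1.00000000
P = K * exp(-rT) * N(-d2) - S_0 * exp(-qT) * N(-d1)
N(-d1) = 0.50678391; N(-d2) = 0.58589799
P = 48.3500 * 0.98683739 * 0.58589799 - 46.6100 * 1.00000000 * 0.50678391 = 4.3341

Answer: Price = 4.3341


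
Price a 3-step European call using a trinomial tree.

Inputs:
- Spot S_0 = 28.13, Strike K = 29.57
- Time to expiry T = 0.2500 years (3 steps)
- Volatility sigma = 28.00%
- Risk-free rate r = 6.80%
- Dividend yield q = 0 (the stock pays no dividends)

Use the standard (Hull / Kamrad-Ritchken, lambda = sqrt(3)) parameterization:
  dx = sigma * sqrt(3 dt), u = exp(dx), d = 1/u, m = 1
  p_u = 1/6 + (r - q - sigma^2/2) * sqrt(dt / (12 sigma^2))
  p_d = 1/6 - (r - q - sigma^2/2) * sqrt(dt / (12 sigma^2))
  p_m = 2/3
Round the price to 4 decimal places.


dt = T/N = 0.083333; dx = sigma*sqrt(3*dt) = 0.140000
u = exp(dx) = 1.150274; d = 1/u = 0.869358
p_u = 0.175238, p_m = 0.666667, p_d = 0.158095
Discount per step: exp(-r*dt) = 0.994349
Stock lattice S(k, j) with j the centered position index:
  k=0: S(0,+0) = 28.1300
  k=1: S(1,-1) = 24.4550; S(1,+0) = 28.1300; S(1,+1) = 32.3572
  k=2: S(2,-2) = 21.2602; S(2,-1) = 24.4550; S(2,+0) = 28.1300; S(2,+1) = 32.3572; S(2,+2) = 37.2196
  k=3: S(3,-3) = 18.4827; S(3,-2) = 21.2602; S(3,-1) = 24.4550; S(3,+0) = 28.1300; S(3,+1) = 32.3572; S(3,+2) = 37.2196; S(3,+3) = 42.8128
Terminal payoffs V(N, j) = max(S_T - K, 0):
  V(3,-3) = 0.000000; V(3,-2) = 0.000000; V(3,-1) = 0.000000; V(3,+0) = 0.000000; V(3,+1) = 2.787202; V(3,+2) = 7.649642; V(3,+3) = 13.242779
Backward induction: V(k, j) = exp(-r*dt) * [p_u * V(k+1, j+1) + p_m * V(k+1, j) + p_d * V(k+1, j-1)]
  V(2,-2) = exp(-r*dt) * [p_u*0.000000 + p_m*0.000000 + p_d*0.000000] = 0.000000
  V(2,-1) = exp(-r*dt) * [p_u*0.000000 + p_m*0.000000 + p_d*0.000000] = 0.000000
  V(2,+0) = exp(-r*dt) * [p_u*2.787202 + p_m*0.000000 + p_d*0.000000] = 0.485664
  V(2,+1) = exp(-r*dt) * [p_u*7.649642 + p_m*2.787202 + p_d*0.000000] = 3.180569
  V(2,+2) = exp(-r*dt) * [p_u*13.242779 + p_m*7.649642 + p_d*2.787202] = 7.816624
  V(1,-1) = exp(-r*dt) * [p_u*0.485664 + p_m*0.000000 + p_d*0.000000] = 0.084626
  V(1,+0) = exp(-r*dt) * [p_u*3.180569 + p_m*0.485664 + p_d*0.000000] = 0.876154
  V(1,+1) = exp(-r*dt) * [p_u*7.816624 + p_m*3.180569 + p_d*0.485664] = 3.546775
  V(0,+0) = exp(-r*dt) * [p_u*3.546775 + p_m*0.876154 + p_d*0.084626] = 1.212123

Answer: Price = V(0,0) = 1.2121


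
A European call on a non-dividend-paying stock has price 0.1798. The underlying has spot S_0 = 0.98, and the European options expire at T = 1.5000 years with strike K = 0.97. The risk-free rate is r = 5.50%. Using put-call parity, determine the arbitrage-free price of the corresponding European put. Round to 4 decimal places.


Answer: Put price = 0.0930

Derivation:
Put-call parity: C - P = S_0 * exp(-qT) - K * exp(-rT).
S_0 * exp(-qT) = 0.9800 * 1.00000000 = 0.98000000
K * exp(-rT) = 0.9700 * 0.92081144 = 0.89318709
P = C - S*exp(-qT) + K*exp(-rT)
P = 0.1798 - 0.98000000 + 0.89318709 = 0.0930


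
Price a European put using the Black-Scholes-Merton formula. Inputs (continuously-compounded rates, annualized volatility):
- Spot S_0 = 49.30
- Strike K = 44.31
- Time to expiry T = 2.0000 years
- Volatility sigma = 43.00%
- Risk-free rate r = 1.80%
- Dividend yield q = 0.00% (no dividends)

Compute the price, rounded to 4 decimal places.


Answer: Price = 8.0085

Derivation:
d1 = (ln(S/K) + (r - q + 0.5*sigma^2) * T) / (sigma * sqrt(T)) = 0.53873922
d2 = d1 - sigma * sqrt(T) = -0.06937261
exp(-rT) = 0.96464029; exp(-qT) = 1.00000000
P = K * exp(-rT) * N(-d2) - S_0 * exp(-qT) * N(-d1)
N(-d1) = 0.29503340; N(-d2) = 0.52765348
P = 44.3100 * 0.96464029 * 0.52765348 - 49.3000 * 1.00000000 * 0.29503340 = 8.0085


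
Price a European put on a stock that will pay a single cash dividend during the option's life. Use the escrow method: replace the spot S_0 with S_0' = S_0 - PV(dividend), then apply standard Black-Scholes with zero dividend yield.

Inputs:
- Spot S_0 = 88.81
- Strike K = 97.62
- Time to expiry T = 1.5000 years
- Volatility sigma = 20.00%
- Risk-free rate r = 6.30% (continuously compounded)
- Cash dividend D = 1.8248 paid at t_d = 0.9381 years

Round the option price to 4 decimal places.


PV(D) = D * exp(-r * t_d) = 1.8248 * 0.94261222 = 1.72007878
S_0' = S_0 - PV(D) = 88.8100 - 1.72007878 = 87.08992122
d1 = (ln(S_0'/K) + (r + sigma^2/2)*T) / (sigma*sqrt(T)) = 0.04228951
d2 = d1 - sigma*sqrt(T) = -0.20265947
exp(-rT) = 0.90982773
N(-d1) = 0.48313395; N(-d2) = 0.58029940
P = K * exp(-rT) * N(-d2) - S_0' * N(-d1) = 97.6200 * 0.90982773 * 0.58029940 - 87.08992122 * 0.48313395 = 9.4646

Answer: Price = 9.4646


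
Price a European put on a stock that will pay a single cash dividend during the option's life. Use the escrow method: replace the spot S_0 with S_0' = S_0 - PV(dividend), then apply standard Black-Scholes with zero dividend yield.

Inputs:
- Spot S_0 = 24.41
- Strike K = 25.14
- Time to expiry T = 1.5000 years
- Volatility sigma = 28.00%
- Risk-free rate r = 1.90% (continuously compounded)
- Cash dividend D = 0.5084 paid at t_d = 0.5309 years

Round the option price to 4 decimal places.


Answer: Price = 3.5606

Derivation:
PV(D) = D * exp(-r * t_d) = 0.5084 * 0.98996360 = 0.50329750
S_0' = S_0 - PV(D) = 24.4100 - 0.50329750 = 23.90670250
d1 = (ln(S_0'/K) + (r + sigma^2/2)*T) / (sigma*sqrt(T)) = 0.10789027
d2 = d1 - sigma*sqrt(T) = -0.23503829
exp(-rT) = 0.97190229
N(-d1) = 0.45704137; N(-d2) = 0.59291049
P = K * exp(-rT) * N(-d2) - S_0' * N(-d1) = 25.1400 * 0.97190229 * 0.59291049 - 23.90670250 * 0.45704137 = 3.5606
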